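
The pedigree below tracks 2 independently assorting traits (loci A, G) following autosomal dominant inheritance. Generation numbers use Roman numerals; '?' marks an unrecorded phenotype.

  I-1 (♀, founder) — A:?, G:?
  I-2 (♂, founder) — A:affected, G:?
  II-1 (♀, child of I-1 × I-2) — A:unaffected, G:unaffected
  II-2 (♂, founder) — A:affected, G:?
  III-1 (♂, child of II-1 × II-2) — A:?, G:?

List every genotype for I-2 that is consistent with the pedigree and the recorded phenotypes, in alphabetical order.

A/I-1 ? ·: aa|Aa
A/I-2 aff ·: Aa
A/II-1 un I-1×I-2: aa
A/II-2 aff ·: Aa|AA
A/III-1 ? II-1×II-2: aa|Aa
⇒ A over [I-1,I-2,II-1,II-2,III-1]: 6 consistent
G/I-1 ? ·: gg|Gg
G/I-2 ? ·: gg|Gg
G/II-1 un I-1×I-2: gg
G/II-2 ? ·: gg|Gg|GG
G/III-1 ? II-1×II-2: gg|Gg
⇒ G over [I-1,I-2,II-1,II-2,III-1]: 16 consistent

I-2 ∈ {Aa Gg, Aa gg}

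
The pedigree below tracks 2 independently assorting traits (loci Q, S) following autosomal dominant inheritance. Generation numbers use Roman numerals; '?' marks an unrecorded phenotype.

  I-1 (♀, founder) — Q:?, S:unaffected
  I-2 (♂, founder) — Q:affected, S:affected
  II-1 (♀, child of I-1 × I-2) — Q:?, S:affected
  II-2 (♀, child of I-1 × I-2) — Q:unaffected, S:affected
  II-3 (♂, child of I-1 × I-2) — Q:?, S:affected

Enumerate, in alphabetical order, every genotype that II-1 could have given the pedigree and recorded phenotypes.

Q/I-1 ? ·: qq|Qq
Q/I-2 aff ·: Qq
Q/II-1 ? I-1×I-2: qq|Qq|QQ
Q/II-2 un I-1×I-2: qq
Q/II-3 ? I-1×I-2: qq|Qq|QQ
⇒ Q over [I-1,I-2,II-1,II-2,II-3]: 13 consistent
S/I-1 un ·: ss
S/I-2 aff ·: Ss|SS
S/II-1 aff I-1×I-2: Ss
S/II-2 aff I-1×I-2: Ss
S/II-3 aff I-1×I-2: Ss
⇒ S over [I-1,I-2,II-1,II-2,II-3]: 2 consistent

II-1 ∈ {QQ Ss, Qq Ss, qq Ss}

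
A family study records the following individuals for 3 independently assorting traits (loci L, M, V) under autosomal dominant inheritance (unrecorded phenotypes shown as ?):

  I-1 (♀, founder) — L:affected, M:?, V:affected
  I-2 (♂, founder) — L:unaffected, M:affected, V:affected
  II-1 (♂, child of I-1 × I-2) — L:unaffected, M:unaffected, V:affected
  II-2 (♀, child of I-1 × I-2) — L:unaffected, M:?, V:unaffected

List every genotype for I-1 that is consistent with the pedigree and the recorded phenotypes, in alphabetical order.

L/I-1 aff ·: Ll
L/I-2 un ·: ll
L/II-1 un I-1×I-2: ll
L/II-2 un I-1×I-2: ll
⇒ L over [I-1,I-2,II-1,II-2]: 1 consistent
M/I-1 ? ·: mm|Mm
M/I-2 aff ·: Mm
M/II-1 un I-1×I-2: mm
M/II-2 ? I-1×I-2: mm|Mm|MM
⇒ M over [I-1,I-2,II-1,II-2]: 5 consistent
V/I-1 aff ·: Vv
V/I-2 aff ·: Vv
V/II-1 aff I-1×I-2: Vv|VV
V/II-2 un I-1×I-2: vv
⇒ V over [I-1,I-2,II-1,II-2]: 2 consistent

I-1 ∈ {Ll Mm Vv, Ll mm Vv}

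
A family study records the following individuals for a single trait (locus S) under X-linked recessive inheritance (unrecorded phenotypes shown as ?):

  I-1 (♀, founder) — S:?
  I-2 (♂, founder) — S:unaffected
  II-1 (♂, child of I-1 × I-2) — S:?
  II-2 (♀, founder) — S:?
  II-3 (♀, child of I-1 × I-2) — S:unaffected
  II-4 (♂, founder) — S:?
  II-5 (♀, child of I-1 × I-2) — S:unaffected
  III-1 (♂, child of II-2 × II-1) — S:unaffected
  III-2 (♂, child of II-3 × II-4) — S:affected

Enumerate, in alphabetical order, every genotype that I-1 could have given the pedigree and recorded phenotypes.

S/I-1 ? ·: X^SX^s|X^sX^s
S/I-2 un ·: X^SY
S/II-1 ? I-1×I-2: X^SY|X^sY
S/II-2 ? ·: X^SX^S|X^SX^s
S/II-3 un I-1×I-2: X^SX^s
S/II-4 ? ·: X^SY|X^sY
S/II-5 un I-1×I-2: X^SX^S|X^SX^s
S/III-1 un II-2×II-1: X^SY
S/III-2 aff II-3×II-4: X^sY
⇒ S over [I-1,I-2,II-1,II-2,II-3,II-4,II-5,III-1,III-2]: 20 consistent

I-1 ∈ {X^SX^s, X^sX^s}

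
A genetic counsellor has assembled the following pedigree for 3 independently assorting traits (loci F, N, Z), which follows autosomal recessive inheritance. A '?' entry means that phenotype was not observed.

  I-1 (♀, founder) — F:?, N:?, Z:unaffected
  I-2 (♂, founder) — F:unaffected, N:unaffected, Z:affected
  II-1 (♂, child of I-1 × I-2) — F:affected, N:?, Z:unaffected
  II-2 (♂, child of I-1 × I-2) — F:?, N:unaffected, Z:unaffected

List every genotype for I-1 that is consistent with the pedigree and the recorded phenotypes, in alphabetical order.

I-1 ∈ {Ff NN ZZ, Ff NN Zz, Ff Nn ZZ, Ff Nn Zz, Ff nn ZZ, Ff nn Zz, ff NN ZZ, ff NN Zz, ff Nn ZZ, ff Nn Zz, ff nn ZZ, ff nn Zz}

F/I-1 ? ·: Ff|ff
F/I-2 un ·: Ff
F/II-1 aff I-1×I-2: ff
F/II-2 ? I-1×I-2: FF|Ff|ff
⇒ F over [I-1,I-2,II-1,II-2]: 5 consistent
N/I-1 ? ·: NN|Nn|nn
N/I-2 un ·: NN|Nn
N/II-1 ? I-1×I-2: NN|Nn|nn
N/II-2 un I-1×I-2: NN|Nn
⇒ N over [I-1,I-2,II-1,II-2]: 18 consistent
Z/I-1 un ·: ZZ|Zz
Z/I-2 aff ·: zz
Z/II-1 un I-1×I-2: Zz
Z/II-2 un I-1×I-2: Zz
⇒ Z over [I-1,I-2,II-1,II-2]: 2 consistent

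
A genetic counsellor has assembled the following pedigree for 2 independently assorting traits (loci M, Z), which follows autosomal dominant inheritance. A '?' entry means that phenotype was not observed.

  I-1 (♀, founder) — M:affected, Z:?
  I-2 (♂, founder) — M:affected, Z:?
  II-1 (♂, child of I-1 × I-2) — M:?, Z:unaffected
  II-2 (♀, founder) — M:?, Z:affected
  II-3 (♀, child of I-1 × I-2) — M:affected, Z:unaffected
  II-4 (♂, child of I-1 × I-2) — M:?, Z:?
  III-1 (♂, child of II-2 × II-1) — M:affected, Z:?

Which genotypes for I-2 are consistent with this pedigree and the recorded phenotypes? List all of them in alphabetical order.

M/I-1 aff ·: Mm|MM
M/I-2 aff ·: Mm|MM
M/II-1 ? I-1×I-2: mm|Mm|MM
M/II-2 ? ·: mm|Mm|MM
M/II-3 aff I-1×I-2: Mm|MM
M/II-4 ? I-1×I-2: mm|Mm|MM
M/III-1 aff II-2×II-1: Mm|MM
⇒ M over [I-1,I-2,II-1,II-2,II-3,II-4,III-1]: 142 consistent
Z/I-1 ? ·: zz|Zz
Z/I-2 ? ·: zz|Zz
Z/II-1 un I-1×I-2: zz
Z/II-2 aff ·: Zz|ZZ
Z/II-3 un I-1×I-2: zz
Z/II-4 ? I-1×I-2: zz|Zz|ZZ
Z/III-1 ? II-2×II-1: zz|Zz
⇒ Z over [I-1,I-2,II-1,II-2,II-3,II-4,III-1]: 24 consistent

I-2 ∈ {MM Zz, MM zz, Mm Zz, Mm zz}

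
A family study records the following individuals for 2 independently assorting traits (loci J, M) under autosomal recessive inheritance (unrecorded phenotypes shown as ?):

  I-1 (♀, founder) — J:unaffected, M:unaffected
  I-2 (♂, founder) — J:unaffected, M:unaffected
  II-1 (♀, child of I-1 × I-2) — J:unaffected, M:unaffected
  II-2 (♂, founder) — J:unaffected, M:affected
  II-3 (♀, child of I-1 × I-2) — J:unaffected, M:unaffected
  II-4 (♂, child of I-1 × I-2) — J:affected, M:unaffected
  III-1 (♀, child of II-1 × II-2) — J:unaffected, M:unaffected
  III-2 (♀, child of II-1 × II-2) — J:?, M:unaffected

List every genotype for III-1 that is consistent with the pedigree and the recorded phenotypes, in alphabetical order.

III-1 ∈ {JJ Mm, Jj Mm}

J/I-1 un ·: Jj
J/I-2 un ·: Jj
J/II-1 un I-1×I-2: JJ|Jj
J/II-2 un ·: JJ|Jj
J/II-3 un I-1×I-2: JJ|Jj
J/II-4 aff I-1×I-2: jj
J/III-1 un II-1×II-2: JJ|Jj
J/III-2 ? II-1×II-2: JJ|Jj|jj
⇒ J over [I-1,I-2,II-1,II-2,II-3,II-4,III-1,III-2]: 30 consistent
M/I-1 un ·: MM|Mm
M/I-2 un ·: MM|Mm
M/II-1 un I-1×I-2: MM|Mm
M/II-2 aff ·: mm
M/II-3 un I-1×I-2: MM|Mm
M/II-4 un I-1×I-2: MM|Mm
M/III-1 un II-1×II-2: Mm
M/III-2 un II-1×II-2: Mm
⇒ M over [I-1,I-2,II-1,II-2,II-3,II-4,III-1,III-2]: 25 consistent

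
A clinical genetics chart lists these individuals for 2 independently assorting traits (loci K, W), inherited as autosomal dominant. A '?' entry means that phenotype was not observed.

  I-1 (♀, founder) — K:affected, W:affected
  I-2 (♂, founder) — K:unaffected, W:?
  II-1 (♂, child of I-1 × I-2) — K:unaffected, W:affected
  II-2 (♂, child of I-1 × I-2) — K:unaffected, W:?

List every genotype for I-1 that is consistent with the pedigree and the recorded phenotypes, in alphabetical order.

K/I-1 aff ·: Kk
K/I-2 un ·: kk
K/II-1 un I-1×I-2: kk
K/II-2 un I-1×I-2: kk
⇒ K over [I-1,I-2,II-1,II-2]: 1 consistent
W/I-1 aff ·: Ww|WW
W/I-2 ? ·: ww|Ww|WW
W/II-1 aff I-1×I-2: Ww|WW
W/II-2 ? I-1×I-2: ww|Ww|WW
⇒ W over [I-1,I-2,II-1,II-2]: 18 consistent

I-1 ∈ {Kk WW, Kk Ww}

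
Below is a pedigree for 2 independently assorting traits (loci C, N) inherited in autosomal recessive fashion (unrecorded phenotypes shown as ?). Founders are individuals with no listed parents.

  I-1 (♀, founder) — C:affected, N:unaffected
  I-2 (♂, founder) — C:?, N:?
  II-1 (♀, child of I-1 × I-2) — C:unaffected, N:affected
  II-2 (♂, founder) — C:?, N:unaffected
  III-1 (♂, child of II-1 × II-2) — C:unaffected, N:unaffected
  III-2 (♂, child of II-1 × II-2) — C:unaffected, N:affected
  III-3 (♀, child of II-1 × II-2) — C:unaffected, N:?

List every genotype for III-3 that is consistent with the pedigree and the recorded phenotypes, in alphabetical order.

III-3 ∈ {CC Nn, CC nn, Cc Nn, Cc nn}

C/I-1 aff ·: cc
C/I-2 ? ·: CC|Cc
C/II-1 un I-1×I-2: Cc
C/II-2 ? ·: CC|Cc|cc
C/III-1 un II-1×II-2: CC|Cc
C/III-2 un II-1×II-2: CC|Cc
C/III-3 un II-1×II-2: CC|Cc
⇒ C over [I-1,I-2,II-1,II-2,III-1,III-2,III-3]: 34 consistent
N/I-1 un ·: Nn
N/I-2 ? ·: Nn|nn
N/II-1 aff I-1×I-2: nn
N/II-2 un ·: Nn
N/III-1 un II-1×II-2: Nn
N/III-2 aff II-1×II-2: nn
N/III-3 ? II-1×II-2: Nn|nn
⇒ N over [I-1,I-2,II-1,II-2,III-1,III-2,III-3]: 4 consistent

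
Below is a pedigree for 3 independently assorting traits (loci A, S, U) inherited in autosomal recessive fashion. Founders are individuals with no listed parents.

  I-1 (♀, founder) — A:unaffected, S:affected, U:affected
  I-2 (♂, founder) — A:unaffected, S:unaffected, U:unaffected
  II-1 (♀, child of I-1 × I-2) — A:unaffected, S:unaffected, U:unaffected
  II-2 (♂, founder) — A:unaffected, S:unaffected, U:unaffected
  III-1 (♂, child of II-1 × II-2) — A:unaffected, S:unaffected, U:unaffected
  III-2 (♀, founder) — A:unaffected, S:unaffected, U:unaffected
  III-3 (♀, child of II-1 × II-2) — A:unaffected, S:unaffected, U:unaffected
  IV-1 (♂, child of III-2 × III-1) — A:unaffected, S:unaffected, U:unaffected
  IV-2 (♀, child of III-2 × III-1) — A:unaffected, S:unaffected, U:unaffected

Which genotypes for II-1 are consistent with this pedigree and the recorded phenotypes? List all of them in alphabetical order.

A/I-1 un ·: AA|Aa
A/I-2 un ·: AA|Aa
A/II-1 un I-1×I-2: AA|Aa
A/II-2 un ·: AA|Aa
A/III-1 un II-1×II-2: AA|Aa
A/III-2 un ·: AA|Aa
A/III-3 un II-1×II-2: AA|Aa
A/IV-1 un III-2×III-1: AA|Aa
A/IV-2 un III-2×III-1: AA|Aa
⇒ A over [I-1,I-2,II-1,II-2,III-1,III-2,III-3,IV-1,IV-2]: 280 consistent
S/I-1 aff ·: ss
S/I-2 un ·: SS|Ss
S/II-1 un I-1×I-2: Ss
S/II-2 un ·: SS|Ss
S/III-1 un II-1×II-2: SS|Ss
S/III-2 un ·: SS|Ss
S/III-3 un II-1×II-2: SS|Ss
S/IV-1 un III-2×III-1: SS|Ss
S/IV-2 un III-2×III-1: SS|Ss
⇒ S over [I-1,I-2,II-1,II-2,III-1,III-2,III-3,IV-1,IV-2]: 104 consistent
U/I-1 aff ·: uu
U/I-2 un ·: UU|Uu
U/II-1 un I-1×I-2: Uu
U/II-2 un ·: UU|Uu
U/III-1 un II-1×II-2: UU|Uu
U/III-2 un ·: UU|Uu
U/III-3 un II-1×II-2: UU|Uu
U/IV-1 un III-2×III-1: UU|Uu
U/IV-2 un III-2×III-1: UU|Uu
⇒ U over [I-1,I-2,II-1,II-2,III-1,III-2,III-3,IV-1,IV-2]: 104 consistent

II-1 ∈ {AA Ss Uu, Aa Ss Uu}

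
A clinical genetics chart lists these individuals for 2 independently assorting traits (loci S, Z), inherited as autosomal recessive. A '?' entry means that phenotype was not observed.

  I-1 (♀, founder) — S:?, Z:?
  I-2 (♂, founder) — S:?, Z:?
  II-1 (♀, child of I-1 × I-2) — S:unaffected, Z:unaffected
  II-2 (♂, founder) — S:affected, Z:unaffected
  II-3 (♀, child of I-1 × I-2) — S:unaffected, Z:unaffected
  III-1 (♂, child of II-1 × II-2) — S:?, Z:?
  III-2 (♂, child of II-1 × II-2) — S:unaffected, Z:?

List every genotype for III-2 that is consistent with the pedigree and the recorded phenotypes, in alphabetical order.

S/I-1 ? ·: SS|Ss|ss
S/I-2 ? ·: SS|Ss|ss
S/II-1 un I-1×I-2: SS|Ss
S/II-2 aff ·: ss
S/II-3 un I-1×I-2: SS|Ss
S/III-1 ? II-1×II-2: Ss|ss
S/III-2 un II-1×II-2: Ss
⇒ S over [I-1,I-2,II-1,II-2,II-3,III-1,III-2]: 27 consistent
Z/I-1 ? ·: ZZ|Zz|zz
Z/I-2 ? ·: ZZ|Zz|zz
Z/II-1 un I-1×I-2: ZZ|Zz
Z/II-2 un ·: ZZ|Zz
Z/II-3 un I-1×I-2: ZZ|Zz
Z/III-1 ? II-1×II-2: ZZ|Zz|zz
Z/III-2 ? II-1×II-2: ZZ|Zz|zz
⇒ Z over [I-1,I-2,II-1,II-2,II-3,III-1,III-2]: 165 consistent

III-2 ∈ {Ss ZZ, Ss Zz, Ss zz}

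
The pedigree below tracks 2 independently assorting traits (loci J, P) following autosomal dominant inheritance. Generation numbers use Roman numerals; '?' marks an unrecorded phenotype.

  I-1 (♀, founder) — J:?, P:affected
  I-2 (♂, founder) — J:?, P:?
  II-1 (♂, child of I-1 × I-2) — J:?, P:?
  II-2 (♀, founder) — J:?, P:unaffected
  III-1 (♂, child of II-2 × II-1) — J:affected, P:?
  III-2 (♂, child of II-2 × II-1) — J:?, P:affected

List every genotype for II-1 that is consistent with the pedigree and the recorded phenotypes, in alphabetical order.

II-1 ∈ {JJ PP, JJ Pp, Jj PP, Jj Pp, jj PP, jj Pp}

J/I-1 ? ·: jj|Jj|JJ
J/I-2 ? ·: jj|Jj|JJ
J/II-1 ? I-1×I-2: jj|Jj|JJ
J/II-2 ? ·: jj|Jj|JJ
J/III-1 aff II-2×II-1: Jj|JJ
J/III-2 ? II-2×II-1: jj|Jj|JJ
⇒ J over [I-1,I-2,II-1,II-2,III-1,III-2]: 120 consistent
P/I-1 aff ·: Pp|PP
P/I-2 ? ·: pp|Pp|PP
P/II-1 ? I-1×I-2: Pp|PP
P/II-2 un ·: pp
P/III-1 ? II-2×II-1: pp|Pp
P/III-2 aff II-2×II-1: Pp
⇒ P over [I-1,I-2,II-1,II-2,III-1,III-2]: 14 consistent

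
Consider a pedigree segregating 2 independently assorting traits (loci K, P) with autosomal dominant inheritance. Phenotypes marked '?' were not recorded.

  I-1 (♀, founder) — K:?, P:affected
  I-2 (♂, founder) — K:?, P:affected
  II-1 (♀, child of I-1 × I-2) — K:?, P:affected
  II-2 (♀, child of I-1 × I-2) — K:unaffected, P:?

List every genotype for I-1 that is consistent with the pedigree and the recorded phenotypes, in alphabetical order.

I-1 ∈ {Kk PP, Kk Pp, kk PP, kk Pp}

K/I-1 ? ·: kk|Kk
K/I-2 ? ·: kk|Kk
K/II-1 ? I-1×I-2: kk|Kk|KK
K/II-2 un I-1×I-2: kk
⇒ K over [I-1,I-2,II-1,II-2]: 8 consistent
P/I-1 aff ·: Pp|PP
P/I-2 aff ·: Pp|PP
P/II-1 aff I-1×I-2: Pp|PP
P/II-2 ? I-1×I-2: pp|Pp|PP
⇒ P over [I-1,I-2,II-1,II-2]: 15 consistent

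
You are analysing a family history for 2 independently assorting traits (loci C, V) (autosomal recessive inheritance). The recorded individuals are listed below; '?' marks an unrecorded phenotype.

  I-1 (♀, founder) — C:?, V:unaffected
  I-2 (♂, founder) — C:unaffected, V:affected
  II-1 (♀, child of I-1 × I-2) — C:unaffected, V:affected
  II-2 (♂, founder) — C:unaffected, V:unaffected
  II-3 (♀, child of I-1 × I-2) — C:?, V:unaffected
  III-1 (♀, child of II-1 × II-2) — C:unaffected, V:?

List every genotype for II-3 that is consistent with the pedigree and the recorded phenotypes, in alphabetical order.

C/I-1 ? ·: CC|Cc|cc
C/I-2 un ·: CC|Cc
C/II-1 un I-1×I-2: CC|Cc
C/II-2 un ·: CC|Cc
C/II-3 ? I-1×I-2: CC|Cc|cc
C/III-1 un II-1×II-2: CC|Cc
⇒ C over [I-1,I-2,II-1,II-2,II-3,III-1]: 64 consistent
V/I-1 un ·: Vv
V/I-2 aff ·: vv
V/II-1 aff I-1×I-2: vv
V/II-2 un ·: VV|Vv
V/II-3 un I-1×I-2: Vv
V/III-1 ? II-1×II-2: Vv|vv
⇒ V over [I-1,I-2,II-1,II-2,II-3,III-1]: 3 consistent

II-3 ∈ {CC Vv, Cc Vv, cc Vv}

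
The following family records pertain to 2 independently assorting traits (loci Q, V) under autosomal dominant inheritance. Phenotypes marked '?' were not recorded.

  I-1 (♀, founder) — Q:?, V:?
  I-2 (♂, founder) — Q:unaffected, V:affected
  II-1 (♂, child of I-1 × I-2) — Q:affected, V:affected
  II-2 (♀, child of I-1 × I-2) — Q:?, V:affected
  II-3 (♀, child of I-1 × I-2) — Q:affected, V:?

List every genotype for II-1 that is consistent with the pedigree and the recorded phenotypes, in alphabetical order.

II-1 ∈ {Qq VV, Qq Vv}

Q/I-1 ? ·: Qq|QQ
Q/I-2 un ·: qq
Q/II-1 aff I-1×I-2: Qq
Q/II-2 ? I-1×I-2: qq|Qq
Q/II-3 aff I-1×I-2: Qq
⇒ Q over [I-1,I-2,II-1,II-2,II-3]: 3 consistent
V/I-1 ? ·: vv|Vv|VV
V/I-2 aff ·: Vv|VV
V/II-1 aff I-1×I-2: Vv|VV
V/II-2 aff I-1×I-2: Vv|VV
V/II-3 ? I-1×I-2: vv|Vv|VV
⇒ V over [I-1,I-2,II-1,II-2,II-3]: 32 consistent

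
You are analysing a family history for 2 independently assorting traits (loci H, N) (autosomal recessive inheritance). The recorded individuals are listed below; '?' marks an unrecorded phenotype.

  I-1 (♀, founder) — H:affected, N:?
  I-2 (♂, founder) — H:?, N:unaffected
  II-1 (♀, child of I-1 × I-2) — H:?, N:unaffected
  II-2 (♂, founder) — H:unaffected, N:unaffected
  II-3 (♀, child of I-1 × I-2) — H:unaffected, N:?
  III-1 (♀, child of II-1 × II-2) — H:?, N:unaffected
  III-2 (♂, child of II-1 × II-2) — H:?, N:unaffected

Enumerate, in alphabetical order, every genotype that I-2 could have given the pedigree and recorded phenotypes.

I-2 ∈ {HH NN, HH Nn, Hh NN, Hh Nn}

H/I-1 aff ·: hh
H/I-2 ? ·: HH|Hh
H/II-1 ? I-1×I-2: Hh|hh
H/II-2 un ·: HH|Hh
H/II-3 un I-1×I-2: Hh
H/III-1 ? II-1×II-2: HH|Hh|hh
H/III-2 ? II-1×II-2: HH|Hh|hh
⇒ H over [I-1,I-2,II-1,II-2,II-3,III-1,III-2]: 31 consistent
N/I-1 ? ·: NN|Nn|nn
N/I-2 un ·: NN|Nn
N/II-1 un I-1×I-2: NN|Nn
N/II-2 un ·: NN|Nn
N/II-3 ? I-1×I-2: NN|Nn|nn
N/III-1 un II-1×II-2: NN|Nn
N/III-2 un II-1×II-2: NN|Nn
⇒ N over [I-1,I-2,II-1,II-2,II-3,III-1,III-2]: 120 consistent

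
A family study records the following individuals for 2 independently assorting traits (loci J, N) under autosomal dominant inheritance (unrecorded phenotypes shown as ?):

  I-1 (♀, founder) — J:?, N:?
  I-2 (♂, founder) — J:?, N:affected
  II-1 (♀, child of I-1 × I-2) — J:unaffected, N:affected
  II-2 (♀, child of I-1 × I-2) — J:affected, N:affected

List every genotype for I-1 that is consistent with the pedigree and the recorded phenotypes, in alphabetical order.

J/I-1 ? ·: jj|Jj
J/I-2 ? ·: jj|Jj
J/II-1 un I-1×I-2: jj
J/II-2 aff I-1×I-2: Jj|JJ
⇒ J over [I-1,I-2,II-1,II-2]: 4 consistent
N/I-1 ? ·: nn|Nn|NN
N/I-2 aff ·: Nn|NN
N/II-1 aff I-1×I-2: Nn|NN
N/II-2 aff I-1×I-2: Nn|NN
⇒ N over [I-1,I-2,II-1,II-2]: 15 consistent

I-1 ∈ {Jj NN, Jj Nn, Jj nn, jj NN, jj Nn, jj nn}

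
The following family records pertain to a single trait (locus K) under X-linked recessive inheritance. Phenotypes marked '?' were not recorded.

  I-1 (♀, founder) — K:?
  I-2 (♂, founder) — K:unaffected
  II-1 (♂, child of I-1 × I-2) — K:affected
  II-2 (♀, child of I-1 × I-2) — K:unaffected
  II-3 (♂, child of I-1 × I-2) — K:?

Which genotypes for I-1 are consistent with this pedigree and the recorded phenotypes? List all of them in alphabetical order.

K/I-1 ? ·: X^KX^k|X^kX^k
K/I-2 un ·: X^KY
K/II-1 aff I-1×I-2: X^kY
K/II-2 un I-1×I-2: X^KX^K|X^KX^k
K/II-3 ? I-1×I-2: X^KY|X^kY
⇒ K over [I-1,I-2,II-1,II-2,II-3]: 5 consistent

I-1 ∈ {X^KX^k, X^kX^k}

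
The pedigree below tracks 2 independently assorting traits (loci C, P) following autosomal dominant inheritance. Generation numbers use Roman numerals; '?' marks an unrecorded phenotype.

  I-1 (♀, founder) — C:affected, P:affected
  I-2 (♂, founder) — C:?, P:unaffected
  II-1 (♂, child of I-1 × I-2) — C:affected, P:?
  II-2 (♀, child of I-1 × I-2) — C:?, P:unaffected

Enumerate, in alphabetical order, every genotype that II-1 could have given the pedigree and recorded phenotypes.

II-1 ∈ {CC Pp, CC pp, Cc Pp, Cc pp}

C/I-1 aff ·: Cc|CC
C/I-2 ? ·: cc|Cc|CC
C/II-1 aff I-1×I-2: Cc|CC
C/II-2 ? I-1×I-2: cc|Cc|CC
⇒ C over [I-1,I-2,II-1,II-2]: 18 consistent
P/I-1 aff ·: Pp
P/I-2 un ·: pp
P/II-1 ? I-1×I-2: pp|Pp
P/II-2 un I-1×I-2: pp
⇒ P over [I-1,I-2,II-1,II-2]: 2 consistent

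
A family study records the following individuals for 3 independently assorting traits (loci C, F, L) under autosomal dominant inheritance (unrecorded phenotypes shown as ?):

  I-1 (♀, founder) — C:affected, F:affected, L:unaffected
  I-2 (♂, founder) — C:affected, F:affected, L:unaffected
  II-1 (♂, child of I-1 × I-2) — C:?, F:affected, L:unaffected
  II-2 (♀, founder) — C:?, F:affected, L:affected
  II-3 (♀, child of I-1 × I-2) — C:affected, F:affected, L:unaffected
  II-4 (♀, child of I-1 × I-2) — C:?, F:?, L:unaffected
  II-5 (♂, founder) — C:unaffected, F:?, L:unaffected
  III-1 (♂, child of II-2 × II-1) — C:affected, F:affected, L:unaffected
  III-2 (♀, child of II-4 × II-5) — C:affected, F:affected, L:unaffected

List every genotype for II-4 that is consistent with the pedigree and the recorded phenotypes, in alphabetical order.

C/I-1 aff ·: Cc|CC
C/I-2 aff ·: Cc|CC
C/II-1 ? I-1×I-2: cc|Cc|CC
C/II-2 ? ·: cc|Cc|CC
C/II-3 aff I-1×I-2: Cc|CC
C/II-4 ? I-1×I-2: Cc|CC
C/II-5 un ·: cc
C/III-1 aff II-2×II-1: Cc|CC
C/III-2 aff II-4×II-5: Cc
⇒ C over [I-1,I-2,II-1,II-2,II-3,II-4,II-5,III-1,III-2]: 120 consistent
F/I-1 aff ·: Ff|FF
F/I-2 aff ·: Ff|FF
F/II-1 aff I-1×I-2: Ff|FF
F/II-2 aff ·: Ff|FF
F/II-3 aff I-1×I-2: Ff|FF
F/II-4 ? I-1×I-2: ff|Ff|FF
F/II-5 ? ·: ff|Ff|FF
F/III-1 aff II-2×II-1: Ff|FF
F/III-2 aff II-4×II-5: Ff|FF
⇒ F over [I-1,I-2,II-1,II-2,II-3,II-4,II-5,III-1,III-2]: 418 consistent
L/I-1 un ·: ll
L/I-2 un ·: ll
L/II-1 un I-1×I-2: ll
L/II-2 aff ·: Ll
L/II-3 un I-1×I-2: ll
L/II-4 un I-1×I-2: ll
L/II-5 un ·: ll
L/III-1 un II-2×II-1: ll
L/III-2 un II-4×II-5: ll
⇒ L over [I-1,I-2,II-1,II-2,II-3,II-4,II-5,III-1,III-2]: 1 consistent

II-4 ∈ {CC FF ll, CC Ff ll, CC ff ll, Cc FF ll, Cc Ff ll, Cc ff ll}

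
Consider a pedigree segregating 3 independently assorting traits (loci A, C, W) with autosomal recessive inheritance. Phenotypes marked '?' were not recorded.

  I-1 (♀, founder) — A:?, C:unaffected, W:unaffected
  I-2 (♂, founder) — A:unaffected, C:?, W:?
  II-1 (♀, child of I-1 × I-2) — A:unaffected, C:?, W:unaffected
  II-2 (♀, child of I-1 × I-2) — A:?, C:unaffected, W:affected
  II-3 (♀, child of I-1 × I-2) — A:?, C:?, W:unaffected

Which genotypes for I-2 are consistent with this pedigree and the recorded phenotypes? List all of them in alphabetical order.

A/I-1 ? ·: AA|Aa|aa
A/I-2 un ·: AA|Aa
A/II-1 un I-1×I-2: AA|Aa
A/II-2 ? I-1×I-2: AA|Aa|aa
A/II-3 ? I-1×I-2: AA|Aa|aa
⇒ A over [I-1,I-2,II-1,II-2,II-3]: 40 consistent
C/I-1 un ·: CC|Cc
C/I-2 ? ·: CC|Cc|cc
C/II-1 ? I-1×I-2: CC|Cc|cc
C/II-2 un I-1×I-2: CC|Cc
C/II-3 ? I-1×I-2: CC|Cc|cc
⇒ C over [I-1,I-2,II-1,II-2,II-3]: 40 consistent
W/I-1 un ·: Ww
W/I-2 ? ·: Ww|ww
W/II-1 un I-1×I-2: WW|Ww
W/II-2 aff I-1×I-2: ww
W/II-3 un I-1×I-2: WW|Ww
⇒ W over [I-1,I-2,II-1,II-2,II-3]: 5 consistent

I-2 ∈ {AA CC Ww, AA CC ww, AA Cc Ww, AA Cc ww, AA cc Ww, AA cc ww, Aa CC Ww, Aa CC ww, Aa Cc Ww, Aa Cc ww, Aa cc Ww, Aa cc ww}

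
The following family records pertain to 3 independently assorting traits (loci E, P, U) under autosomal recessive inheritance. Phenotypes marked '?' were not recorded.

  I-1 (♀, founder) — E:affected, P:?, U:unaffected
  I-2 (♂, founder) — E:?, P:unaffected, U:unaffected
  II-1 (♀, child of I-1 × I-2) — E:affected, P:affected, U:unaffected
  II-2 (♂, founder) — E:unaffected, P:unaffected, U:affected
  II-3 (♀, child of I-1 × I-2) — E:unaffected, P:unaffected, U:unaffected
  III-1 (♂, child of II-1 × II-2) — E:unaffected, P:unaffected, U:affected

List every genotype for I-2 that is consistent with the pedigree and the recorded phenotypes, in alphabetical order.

E/I-1 aff ·: ee
E/I-2 ? ·: Ee
E/II-1 aff I-1×I-2: ee
E/II-2 un ·: EE|Ee
E/II-3 un I-1×I-2: Ee
E/III-1 un II-1×II-2: Ee
⇒ E over [I-1,I-2,II-1,II-2,II-3,III-1]: 2 consistent
P/I-1 ? ·: Pp|pp
P/I-2 un ·: Pp
P/II-1 aff I-1×I-2: pp
P/II-2 un ·: PP|Pp
P/II-3 un I-1×I-2: PP|Pp
P/III-1 un II-1×II-2: Pp
⇒ P over [I-1,I-2,II-1,II-2,II-3,III-1]: 6 consistent
U/I-1 un ·: UU|Uu
U/I-2 un ·: UU|Uu
U/II-1 un I-1×I-2: Uu
U/II-2 aff ·: uu
U/II-3 un I-1×I-2: UU|Uu
U/III-1 aff II-1×II-2: uu
⇒ U over [I-1,I-2,II-1,II-2,II-3,III-1]: 6 consistent

I-2 ∈ {Ee Pp UU, Ee Pp Uu}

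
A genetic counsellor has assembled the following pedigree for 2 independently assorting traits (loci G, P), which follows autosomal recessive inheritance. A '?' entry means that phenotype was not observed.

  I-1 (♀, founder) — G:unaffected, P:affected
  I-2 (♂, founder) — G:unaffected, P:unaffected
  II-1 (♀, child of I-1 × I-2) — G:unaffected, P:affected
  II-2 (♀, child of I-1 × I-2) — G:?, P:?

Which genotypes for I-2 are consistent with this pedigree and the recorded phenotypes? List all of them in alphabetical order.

G/I-1 un ·: GG|Gg
G/I-2 un ·: GG|Gg
G/II-1 un I-1×I-2: GG|Gg
G/II-2 ? I-1×I-2: GG|Gg|gg
⇒ G over [I-1,I-2,II-1,II-2]: 15 consistent
P/I-1 aff ·: pp
P/I-2 un ·: Pp
P/II-1 aff I-1×I-2: pp
P/II-2 ? I-1×I-2: Pp|pp
⇒ P over [I-1,I-2,II-1,II-2]: 2 consistent

I-2 ∈ {GG Pp, Gg Pp}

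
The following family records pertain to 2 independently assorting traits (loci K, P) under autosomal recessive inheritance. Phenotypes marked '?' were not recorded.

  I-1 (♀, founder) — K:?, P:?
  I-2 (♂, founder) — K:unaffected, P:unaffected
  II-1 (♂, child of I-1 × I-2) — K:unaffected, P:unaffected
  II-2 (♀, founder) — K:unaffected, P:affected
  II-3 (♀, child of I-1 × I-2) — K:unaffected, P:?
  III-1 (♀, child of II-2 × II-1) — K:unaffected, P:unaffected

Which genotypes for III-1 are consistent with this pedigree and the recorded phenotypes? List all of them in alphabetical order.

K/I-1 ? ·: KK|Kk|kk
K/I-2 un ·: KK|Kk
K/II-1 un I-1×I-2: KK|Kk
K/II-2 un ·: KK|Kk
K/II-3 un I-1×I-2: KK|Kk
K/III-1 un II-2×II-1: KK|Kk
⇒ K over [I-1,I-2,II-1,II-2,II-3,III-1]: 53 consistent
P/I-1 ? ·: PP|Pp|pp
P/I-2 un ·: PP|Pp
P/II-1 un I-1×I-2: PP|Pp
P/II-2 aff ·: pp
P/II-3 ? I-1×I-2: PP|Pp|pp
P/III-1 un II-2×II-1: Pp
⇒ P over [I-1,I-2,II-1,II-2,II-3,III-1]: 18 consistent

III-1 ∈ {KK Pp, Kk Pp}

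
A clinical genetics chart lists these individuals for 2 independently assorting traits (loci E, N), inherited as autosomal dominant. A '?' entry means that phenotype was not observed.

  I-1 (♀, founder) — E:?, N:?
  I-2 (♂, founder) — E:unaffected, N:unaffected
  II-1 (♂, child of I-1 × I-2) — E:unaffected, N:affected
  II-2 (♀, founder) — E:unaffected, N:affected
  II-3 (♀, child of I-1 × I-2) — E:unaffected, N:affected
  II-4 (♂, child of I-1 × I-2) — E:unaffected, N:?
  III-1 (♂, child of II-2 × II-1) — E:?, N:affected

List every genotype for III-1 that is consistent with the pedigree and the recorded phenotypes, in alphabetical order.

III-1 ∈ {ee NN, ee Nn}

E/I-1 ? ·: ee|Ee
E/I-2 un ·: ee
E/II-1 un I-1×I-2: ee
E/II-2 un ·: ee
E/II-3 un I-1×I-2: ee
E/II-4 un I-1×I-2: ee
E/III-1 ? II-2×II-1: ee
⇒ E over [I-1,I-2,II-1,II-2,II-3,II-4,III-1]: 2 consistent
N/I-1 ? ·: Nn|NN
N/I-2 un ·: nn
N/II-1 aff I-1×I-2: Nn
N/II-2 aff ·: Nn|NN
N/II-3 aff I-1×I-2: Nn
N/II-4 ? I-1×I-2: nn|Nn
N/III-1 aff II-2×II-1: Nn|NN
⇒ N over [I-1,I-2,II-1,II-2,II-3,II-4,III-1]: 12 consistent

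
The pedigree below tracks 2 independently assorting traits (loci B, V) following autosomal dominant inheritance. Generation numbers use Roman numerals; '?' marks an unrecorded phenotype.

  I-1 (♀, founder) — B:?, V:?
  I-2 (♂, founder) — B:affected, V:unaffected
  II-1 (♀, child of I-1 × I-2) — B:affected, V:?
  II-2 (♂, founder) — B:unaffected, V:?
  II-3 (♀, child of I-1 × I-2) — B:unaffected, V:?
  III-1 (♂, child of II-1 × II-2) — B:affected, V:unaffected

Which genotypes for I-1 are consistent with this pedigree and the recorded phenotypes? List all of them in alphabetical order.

B/I-1 ? ·: bb|Bb
B/I-2 aff ·: Bb
B/II-1 aff I-1×I-2: Bb|BB
B/II-2 un ·: bb
B/II-3 un I-1×I-2: bb
B/III-1 aff II-1×II-2: Bb
⇒ B over [I-1,I-2,II-1,II-2,II-3,III-1]: 3 consistent
V/I-1 ? ·: vv|Vv|VV
V/I-2 un ·: vv
V/II-1 ? I-1×I-2: vv|Vv
V/II-2 ? ·: vv|Vv
V/II-3 ? I-1×I-2: vv|Vv
V/III-1 un II-1×II-2: vv
⇒ V over [I-1,I-2,II-1,II-2,II-3,III-1]: 12 consistent

I-1 ∈ {Bb VV, Bb Vv, Bb vv, bb VV, bb Vv, bb vv}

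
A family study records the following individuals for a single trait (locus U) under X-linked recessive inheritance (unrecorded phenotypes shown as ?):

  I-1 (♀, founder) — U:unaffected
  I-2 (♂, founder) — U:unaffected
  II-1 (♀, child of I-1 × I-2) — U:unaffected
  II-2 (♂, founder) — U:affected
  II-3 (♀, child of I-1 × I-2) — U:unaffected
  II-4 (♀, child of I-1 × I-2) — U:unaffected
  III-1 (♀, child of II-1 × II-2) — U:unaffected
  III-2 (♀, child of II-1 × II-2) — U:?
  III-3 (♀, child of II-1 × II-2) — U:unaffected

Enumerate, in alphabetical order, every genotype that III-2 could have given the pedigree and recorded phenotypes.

III-2 ∈ {X^UX^u, X^uX^u}

U/I-1 un ·: X^UX^U|X^UX^u
U/I-2 un ·: X^UY
U/II-1 un I-1×I-2: X^UX^U|X^UX^u
U/II-2 aff ·: X^uY
U/II-3 un I-1×I-2: X^UX^U|X^UX^u
U/II-4 un I-1×I-2: X^UX^U|X^UX^u
U/III-1 un II-1×II-2: X^UX^u
U/III-2 ? II-1×II-2: X^UX^u|X^uX^u
U/III-3 un II-1×II-2: X^UX^u
⇒ U over [I-1,I-2,II-1,II-2,II-3,II-4,III-1,III-2,III-3]: 13 consistent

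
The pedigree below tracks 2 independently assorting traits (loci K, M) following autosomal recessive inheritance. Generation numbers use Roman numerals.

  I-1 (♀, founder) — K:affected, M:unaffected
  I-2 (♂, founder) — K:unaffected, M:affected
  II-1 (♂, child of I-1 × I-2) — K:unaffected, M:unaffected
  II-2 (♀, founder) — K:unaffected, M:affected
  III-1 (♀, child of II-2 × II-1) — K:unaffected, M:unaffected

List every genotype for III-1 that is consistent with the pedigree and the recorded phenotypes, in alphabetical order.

K/I-1 aff ·: kk
K/I-2 un ·: KK|Kk
K/II-1 un I-1×I-2: Kk
K/II-2 un ·: KK|Kk
K/III-1 un II-2×II-1: KK|Kk
⇒ K over [I-1,I-2,II-1,II-2,III-1]: 8 consistent
M/I-1 un ·: MM|Mm
M/I-2 aff ·: mm
M/II-1 un I-1×I-2: Mm
M/II-2 aff ·: mm
M/III-1 un II-2×II-1: Mm
⇒ M over [I-1,I-2,II-1,II-2,III-1]: 2 consistent

III-1 ∈ {KK Mm, Kk Mm}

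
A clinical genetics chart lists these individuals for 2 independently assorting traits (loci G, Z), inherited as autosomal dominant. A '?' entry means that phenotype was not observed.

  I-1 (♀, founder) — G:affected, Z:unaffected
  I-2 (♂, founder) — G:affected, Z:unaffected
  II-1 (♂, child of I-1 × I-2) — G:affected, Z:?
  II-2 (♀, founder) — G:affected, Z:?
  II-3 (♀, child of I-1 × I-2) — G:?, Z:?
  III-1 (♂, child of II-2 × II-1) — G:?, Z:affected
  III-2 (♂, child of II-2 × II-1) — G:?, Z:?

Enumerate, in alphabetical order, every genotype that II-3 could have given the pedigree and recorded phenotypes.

G/I-1 aff ·: Gg|GG
G/I-2 aff ·: Gg|GG
G/II-1 aff I-1×I-2: Gg|GG
G/II-2 aff ·: Gg|GG
G/II-3 ? I-1×I-2: gg|Gg|GG
G/III-1 ? II-2×II-1: gg|Gg|GG
G/III-2 ? II-2×II-1: gg|Gg|GG
⇒ G over [I-1,I-2,II-1,II-2,II-3,III-1,III-2]: 131 consistent
Z/I-1 un ·: zz
Z/I-2 un ·: zz
Z/II-1 ? I-1×I-2: zz
Z/II-2 ? ·: Zz|ZZ
Z/II-3 ? I-1×I-2: zz
Z/III-1 aff II-2×II-1: Zz
Z/III-2 ? II-2×II-1: zz|Zz
⇒ Z over [I-1,I-2,II-1,II-2,II-3,III-1,III-2]: 3 consistent

II-3 ∈ {GG zz, Gg zz, gg zz}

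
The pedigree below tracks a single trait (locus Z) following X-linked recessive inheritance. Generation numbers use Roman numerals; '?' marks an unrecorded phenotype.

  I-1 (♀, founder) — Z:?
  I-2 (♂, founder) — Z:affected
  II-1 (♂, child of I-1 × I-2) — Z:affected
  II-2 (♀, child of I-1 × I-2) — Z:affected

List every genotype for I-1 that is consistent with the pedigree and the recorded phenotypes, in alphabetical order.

I-1 ∈ {X^ZX^z, X^zX^z}

Z/I-1 ? ·: X^ZX^z|X^zX^z
Z/I-2 aff ·: X^zY
Z/II-1 aff I-1×I-2: X^zY
Z/II-2 aff I-1×I-2: X^zX^z
⇒ Z over [I-1,I-2,II-1,II-2]: 2 consistent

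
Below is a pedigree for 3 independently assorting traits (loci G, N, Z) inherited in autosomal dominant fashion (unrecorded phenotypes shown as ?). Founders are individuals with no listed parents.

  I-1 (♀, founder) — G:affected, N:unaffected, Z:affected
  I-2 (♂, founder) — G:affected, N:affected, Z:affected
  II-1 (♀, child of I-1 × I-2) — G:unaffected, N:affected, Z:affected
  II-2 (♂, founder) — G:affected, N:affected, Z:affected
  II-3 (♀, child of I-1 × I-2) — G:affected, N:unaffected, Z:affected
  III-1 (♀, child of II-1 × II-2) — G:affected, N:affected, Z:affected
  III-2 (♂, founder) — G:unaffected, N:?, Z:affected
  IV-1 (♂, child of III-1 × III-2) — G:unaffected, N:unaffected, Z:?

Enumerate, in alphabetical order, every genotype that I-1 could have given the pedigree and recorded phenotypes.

I-1 ∈ {Gg nn ZZ, Gg nn Zz}

G/I-1 aff ·: Gg
G/I-2 aff ·: Gg
G/II-1 un I-1×I-2: gg
G/II-2 aff ·: Gg|GG
G/II-3 aff I-1×I-2: Gg|GG
G/III-1 aff II-1×II-2: Gg
G/III-2 un ·: gg
G/IV-1 un III-1×III-2: gg
⇒ G over [I-1,I-2,II-1,II-2,II-3,III-1,III-2,IV-1]: 4 consistent
N/I-1 un ·: nn
N/I-2 aff ·: Nn
N/II-1 aff I-1×I-2: Nn
N/II-2 aff ·: Nn|NN
N/II-3 un I-1×I-2: nn
N/III-1 aff II-1×II-2: Nn
N/III-2 ? ·: nn|Nn
N/IV-1 un III-1×III-2: nn
⇒ N over [I-1,I-2,II-1,II-2,II-3,III-1,III-2,IV-1]: 4 consistent
Z/I-1 aff ·: Zz|ZZ
Z/I-2 aff ·: Zz|ZZ
Z/II-1 aff I-1×I-2: Zz|ZZ
Z/II-2 aff ·: Zz|ZZ
Z/II-3 aff I-1×I-2: Zz|ZZ
Z/III-1 aff II-1×II-2: Zz|ZZ
Z/III-2 aff ·: Zz|ZZ
Z/IV-1 ? III-1×III-2: zz|Zz|ZZ
⇒ Z over [I-1,I-2,II-1,II-2,II-3,III-1,III-2,IV-1]: 173 consistent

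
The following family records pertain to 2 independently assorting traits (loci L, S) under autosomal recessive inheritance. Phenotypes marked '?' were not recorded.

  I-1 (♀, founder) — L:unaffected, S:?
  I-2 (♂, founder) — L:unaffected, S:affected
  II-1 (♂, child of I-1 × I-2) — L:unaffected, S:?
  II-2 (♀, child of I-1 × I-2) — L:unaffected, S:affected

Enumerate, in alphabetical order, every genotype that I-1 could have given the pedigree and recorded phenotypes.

I-1 ∈ {LL Ss, LL ss, Ll Ss, Ll ss}

L/I-1 un ·: LL|Ll
L/I-2 un ·: LL|Ll
L/II-1 un I-1×I-2: LL|Ll
L/II-2 un I-1×I-2: LL|Ll
⇒ L over [I-1,I-2,II-1,II-2]: 13 consistent
S/I-1 ? ·: Ss|ss
S/I-2 aff ·: ss
S/II-1 ? I-1×I-2: Ss|ss
S/II-2 aff I-1×I-2: ss
⇒ S over [I-1,I-2,II-1,II-2]: 3 consistent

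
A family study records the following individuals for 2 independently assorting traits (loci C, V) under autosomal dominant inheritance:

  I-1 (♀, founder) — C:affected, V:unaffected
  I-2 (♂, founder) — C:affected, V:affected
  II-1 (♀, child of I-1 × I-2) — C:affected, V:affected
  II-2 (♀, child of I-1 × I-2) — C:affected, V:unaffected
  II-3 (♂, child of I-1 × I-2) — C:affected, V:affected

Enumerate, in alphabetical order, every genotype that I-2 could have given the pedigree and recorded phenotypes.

C/I-1 aff ·: Cc|CC
C/I-2 aff ·: Cc|CC
C/II-1 aff I-1×I-2: Cc|CC
C/II-2 aff I-1×I-2: Cc|CC
C/II-3 aff I-1×I-2: Cc|CC
⇒ C over [I-1,I-2,II-1,II-2,II-3]: 25 consistent
V/I-1 un ·: vv
V/I-2 aff ·: Vv
V/II-1 aff I-1×I-2: Vv
V/II-2 un I-1×I-2: vv
V/II-3 aff I-1×I-2: Vv
⇒ V over [I-1,I-2,II-1,II-2,II-3]: 1 consistent

I-2 ∈ {CC Vv, Cc Vv}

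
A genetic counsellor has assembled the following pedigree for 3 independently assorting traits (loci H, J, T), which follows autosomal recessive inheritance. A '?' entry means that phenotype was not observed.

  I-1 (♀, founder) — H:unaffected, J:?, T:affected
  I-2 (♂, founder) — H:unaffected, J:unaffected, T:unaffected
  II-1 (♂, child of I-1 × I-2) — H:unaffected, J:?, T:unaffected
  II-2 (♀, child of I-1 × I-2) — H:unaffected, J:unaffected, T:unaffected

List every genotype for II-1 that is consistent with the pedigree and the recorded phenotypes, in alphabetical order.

II-1 ∈ {HH JJ Tt, HH Jj Tt, HH jj Tt, Hh JJ Tt, Hh Jj Tt, Hh jj Tt}

H/I-1 un ·: HH|Hh
H/I-2 un ·: HH|Hh
H/II-1 un I-1×I-2: HH|Hh
H/II-2 un I-1×I-2: HH|Hh
⇒ H over [I-1,I-2,II-1,II-2]: 13 consistent
J/I-1 ? ·: JJ|Jj|jj
J/I-2 un ·: JJ|Jj
J/II-1 ? I-1×I-2: JJ|Jj|jj
J/II-2 un I-1×I-2: JJ|Jj
⇒ J over [I-1,I-2,II-1,II-2]: 18 consistent
T/I-1 aff ·: tt
T/I-2 un ·: TT|Tt
T/II-1 un I-1×I-2: Tt
T/II-2 un I-1×I-2: Tt
⇒ T over [I-1,I-2,II-1,II-2]: 2 consistent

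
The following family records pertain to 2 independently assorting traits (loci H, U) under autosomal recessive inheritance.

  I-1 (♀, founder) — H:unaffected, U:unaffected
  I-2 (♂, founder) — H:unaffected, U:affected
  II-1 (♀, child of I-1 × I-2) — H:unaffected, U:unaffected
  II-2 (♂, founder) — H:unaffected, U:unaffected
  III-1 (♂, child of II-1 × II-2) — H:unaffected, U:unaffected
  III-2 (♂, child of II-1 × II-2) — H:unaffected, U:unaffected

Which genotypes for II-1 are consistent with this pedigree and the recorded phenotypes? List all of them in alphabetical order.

II-1 ∈ {HH Uu, Hh Uu}

H/I-1 un ·: HH|Hh
H/I-2 un ·: HH|Hh
H/II-1 un I-1×I-2: HH|Hh
H/II-2 un ·: HH|Hh
H/III-1 un II-1×II-2: HH|Hh
H/III-2 un II-1×II-2: HH|Hh
⇒ H over [I-1,I-2,II-1,II-2,III-1,III-2]: 44 consistent
U/I-1 un ·: UU|Uu
U/I-2 aff ·: uu
U/II-1 un I-1×I-2: Uu
U/II-2 un ·: UU|Uu
U/III-1 un II-1×II-2: UU|Uu
U/III-2 un II-1×II-2: UU|Uu
⇒ U over [I-1,I-2,II-1,II-2,III-1,III-2]: 16 consistent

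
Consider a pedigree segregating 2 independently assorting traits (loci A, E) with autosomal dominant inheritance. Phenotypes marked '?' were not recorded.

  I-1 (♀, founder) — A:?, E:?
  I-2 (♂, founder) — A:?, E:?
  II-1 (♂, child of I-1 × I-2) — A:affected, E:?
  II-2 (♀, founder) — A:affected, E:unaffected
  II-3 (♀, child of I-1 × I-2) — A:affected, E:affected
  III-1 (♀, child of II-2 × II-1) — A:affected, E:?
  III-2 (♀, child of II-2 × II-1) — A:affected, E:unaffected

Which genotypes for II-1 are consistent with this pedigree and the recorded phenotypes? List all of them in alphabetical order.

A/I-1 ? ·: aa|Aa|AA
A/I-2 ? ·: aa|Aa|AA
A/II-1 aff I-1×I-2: Aa|AA
A/II-2 aff ·: Aa|AA
A/II-3 aff I-1×I-2: Aa|AA
A/III-1 aff II-2×II-1: Aa|AA
A/III-2 aff II-2×II-1: Aa|AA
⇒ A over [I-1,I-2,II-1,II-2,II-3,III-1,III-2]: 115 consistent
E/I-1 ? ·: ee|Ee|EE
E/I-2 ? ·: ee|Ee|EE
E/II-1 ? I-1×I-2: ee|Ee
E/II-2 un ·: ee
E/II-3 aff I-1×I-2: Ee|EE
E/III-1 ? II-2×II-1: ee|Ee
E/III-2 un II-2×II-1: ee
⇒ E over [I-1,I-2,II-1,II-2,II-3,III-1,III-2]: 24 consistent

II-1 ∈ {AA Ee, AA ee, Aa Ee, Aa ee}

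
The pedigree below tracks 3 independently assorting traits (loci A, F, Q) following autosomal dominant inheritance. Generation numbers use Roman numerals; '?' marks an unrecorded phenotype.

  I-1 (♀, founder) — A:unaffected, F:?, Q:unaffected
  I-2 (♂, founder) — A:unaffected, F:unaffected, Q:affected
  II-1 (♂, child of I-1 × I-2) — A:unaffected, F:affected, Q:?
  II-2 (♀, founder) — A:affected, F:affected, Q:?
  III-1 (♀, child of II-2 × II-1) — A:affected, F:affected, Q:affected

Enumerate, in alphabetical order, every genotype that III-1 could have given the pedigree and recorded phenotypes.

A/I-1 un ·: aa
A/I-2 un ·: aa
A/II-1 un I-1×I-2: aa
A/II-2 aff ·: Aa|AA
A/III-1 aff II-2×II-1: Aa
⇒ A over [I-1,I-2,II-1,II-2,III-1]: 2 consistent
F/I-1 ? ·: Ff|FF
F/I-2 un ·: ff
F/II-1 aff I-1×I-2: Ff
F/II-2 aff ·: Ff|FF
F/III-1 aff II-2×II-1: Ff|FF
⇒ F over [I-1,I-2,II-1,II-2,III-1]: 8 consistent
Q/I-1 un ·: qq
Q/I-2 aff ·: Qq|QQ
Q/II-1 ? I-1×I-2: qq|Qq
Q/II-2 ? ·: qq|Qq|QQ
Q/III-1 aff II-2×II-1: Qq|QQ
⇒ Q over [I-1,I-2,II-1,II-2,III-1]: 12 consistent

III-1 ∈ {Aa FF QQ, Aa FF Qq, Aa Ff QQ, Aa Ff Qq}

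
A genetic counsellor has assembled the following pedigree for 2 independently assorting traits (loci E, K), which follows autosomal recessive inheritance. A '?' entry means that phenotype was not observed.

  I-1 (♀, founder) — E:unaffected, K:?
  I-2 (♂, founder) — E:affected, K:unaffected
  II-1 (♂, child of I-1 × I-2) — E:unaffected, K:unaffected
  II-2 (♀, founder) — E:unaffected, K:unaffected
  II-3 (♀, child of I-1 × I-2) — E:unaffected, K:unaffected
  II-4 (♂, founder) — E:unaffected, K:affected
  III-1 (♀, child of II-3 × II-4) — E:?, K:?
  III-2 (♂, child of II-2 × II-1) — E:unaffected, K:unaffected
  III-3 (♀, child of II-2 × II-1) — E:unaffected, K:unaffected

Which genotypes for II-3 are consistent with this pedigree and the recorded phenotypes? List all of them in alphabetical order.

II-3 ∈ {Ee KK, Ee Kk}

E/I-1 un ·: EE|Ee
E/I-2 aff ·: ee
E/II-1 un I-1×I-2: Ee
E/II-2 un ·: EE|Ee
E/II-3 un I-1×I-2: Ee
E/II-4 un ·: EE|Ee
E/III-1 ? II-3×II-4: EE|Ee|ee
E/III-2 un II-2×II-1: EE|Ee
E/III-3 un II-2×II-1: EE|Ee
⇒ E over [I-1,I-2,II-1,II-2,II-3,II-4,III-1,III-2,III-3]: 80 consistent
K/I-1 ? ·: KK|Kk|kk
K/I-2 un ·: KK|Kk
K/II-1 un I-1×I-2: KK|Kk
K/II-2 un ·: KK|Kk
K/II-3 un I-1×I-2: KK|Kk
K/II-4 aff ·: kk
K/III-1 ? II-3×II-4: Kk|kk
K/III-2 un II-2×II-1: KK|Kk
K/III-3 un II-2×II-1: KK|Kk
⇒ K over [I-1,I-2,II-1,II-2,II-3,II-4,III-1,III-2,III-3]: 154 consistent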